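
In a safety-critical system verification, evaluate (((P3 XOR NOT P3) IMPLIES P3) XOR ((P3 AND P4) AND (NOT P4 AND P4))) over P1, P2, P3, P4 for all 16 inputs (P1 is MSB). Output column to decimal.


Formula: (((P3 XOR NOT P3) IMPLIES P3) XOR ((P3 AND P4) AND (NOT P4 AND P4))) over P1, P2, P3, P4 (16 rows)
Evaluate each row (bits = P1,P2,P3,P4, MSB first):
  row 0 [0000]: (((0 XOR NOT 0) IMPLIES 0) XOR ((0 AND 0) AND (NOT 0 AND 0))) -> 0
  row 1 [0001]: (((0 XOR NOT 0) IMPLIES 0) XOR ((0 AND 1) AND (NOT 1 AND 1))) -> 0
  row 2 [0010]: (((1 XOR NOT 1) IMPLIES 1) XOR ((1 AND 0) AND (NOT 0 AND 0))) -> 1
  row 3 [0011]: (((1 XOR NOT 1) IMPLIES 1) XOR ((1 AND 1) AND (NOT 1 AND 1))) -> 1
  row 4 [0100]: (((0 XOR NOT 0) IMPLIES 0) XOR ((0 AND 0) AND (NOT 0 AND 0))) -> 0
  row 5 [0101]: (((0 XOR NOT 0) IMPLIES 0) XOR ((0 AND 1) AND (NOT 1 AND 1))) -> 0
  row 6 [0110]: (((1 XOR NOT 1) IMPLIES 1) XOR ((1 AND 0) AND (NOT 0 AND 0))) -> 1
  row 7 [0111]: (((1 XOR NOT 1) IMPLIES 1) XOR ((1 AND 1) AND (NOT 1 AND 1))) -> 1
  row 8 [1000]: (((0 XOR NOT 0) IMPLIES 0) XOR ((0 AND 0) AND (NOT 0 AND 0))) -> 0
  row 9 [1001]: (((0 XOR NOT 0) IMPLIES 0) XOR ((0 AND 1) AND (NOT 1 AND 1))) -> 0
  row 10 [1010]: (((1 XOR NOT 1) IMPLIES 1) XOR ((1 AND 0) AND (NOT 0 AND 0))) -> 1
  row 11 [1011]: (((1 XOR NOT 1) IMPLIES 1) XOR ((1 AND 1) AND (NOT 1 AND 1))) -> 1
  row 12 [1100]: (((0 XOR NOT 0) IMPLIES 0) XOR ((0 AND 0) AND (NOT 0 AND 0))) -> 0
  row 13 [1101]: (((0 XOR NOT 0) IMPLIES 0) XOR ((0 AND 1) AND (NOT 1 AND 1))) -> 0
  row 14 [1110]: (((1 XOR NOT 1) IMPLIES 1) XOR ((1 AND 0) AND (NOT 0 AND 0))) -> 1
  row 15 [1111]: (((1 XOR NOT 1) IMPLIES 1) XOR ((1 AND 1) AND (NOT 1 AND 1))) -> 1
Full result column, 4 rows per line (P1,P2 fixed per line; P3,P4 runs 00..11 left to right):
  rows 0-3 [P1,P2=00]: 0011  = hex 3
  rows 4-7 [P1,P2=01]: 0011  = hex 3
  rows 8-11 [P1,P2=10]: 0011  = hex 3
  rows 12-15 [P1,P2=11]: 0011  = hex 3
Output column (row 0 .. row 15) = 0011001100110011
Output column grouped in 4s = 0011 0011 0011 0011 = 0x3333
Convert to decimal digit by digit (value = value*16 + digit):
  3 -> 3
  3*16 + 3 = 51
  51*16 + 3 = 819
  819*16 + 3 = 13107
Decimal = 13107

13107


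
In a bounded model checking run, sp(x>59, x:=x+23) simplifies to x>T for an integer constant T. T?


Formula: sp(P, x:=E) = exists old_x. (x = E[old_x/x]) AND P[old_x/x] (old_x is the value of x before the assignment; eliminate old_x by solving x = E[old_x/x] for old_x)
Step 1: Precondition P: x>59, i.e. old_x > 59
Step 2: Assignment gives x = old_x + 23, so old_x = x - 23
Step 3: Substitute into P: x - 23 > 59
Step 4: Simplify: x > 59+23 = 82

82


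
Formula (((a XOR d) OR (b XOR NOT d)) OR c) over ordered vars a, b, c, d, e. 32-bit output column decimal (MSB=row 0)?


Formula: (((a XOR d) OR (b XOR NOT d)) OR c) over a, b, c, d, e (32 rows)
Evaluate each row (bits = a,b,c,d,e, MSB first):
  row 0 [00000]: (((0 XOR 0) OR (0 XOR NOT 0)) OR 0) -> 1
  row 1 [00001]: (((0 XOR 0) OR (0 XOR NOT 0)) OR 0) -> 1
  row 2 [00010]: (((0 XOR 1) OR (0 XOR NOT 1)) OR 0) -> 1
  row 3 [00011]: (((0 XOR 1) OR (0 XOR NOT 1)) OR 0) -> 1
  row 4 [00100]: (((0 XOR 0) OR (0 XOR NOT 0)) OR 1) -> 1
  row 5 [00101]: (((0 XOR 0) OR (0 XOR NOT 0)) OR 1) -> 1
  row 6 [00110]: (((0 XOR 1) OR (0 XOR NOT 1)) OR 1) -> 1
  row 7 [00111]: (((0 XOR 1) OR (0 XOR NOT 1)) OR 1) -> 1
  row 8 [01000]: (((0 XOR 0) OR (1 XOR NOT 0)) OR 0) -> 0
  row 9 [01001]: (((0 XOR 0) OR (1 XOR NOT 0)) OR 0) -> 0
  row 10 [01010]: (((0 XOR 1) OR (1 XOR NOT 1)) OR 0) -> 1
  row 11 [01011]: (((0 XOR 1) OR (1 XOR NOT 1)) OR 0) -> 1
  row 12 [01100]: (((0 XOR 0) OR (1 XOR NOT 0)) OR 1) -> 1
  row 13 [01101]: (((0 XOR 0) OR (1 XOR NOT 0)) OR 1) -> 1
  row 14 [01110]: (((0 XOR 1) OR (1 XOR NOT 1)) OR 1) -> 1
  row 15 [01111]: (((0 XOR 1) OR (1 XOR NOT 1)) OR 1) -> 1
  row 16 [10000]: (((1 XOR 0) OR (0 XOR NOT 0)) OR 0) -> 1
  row 17 [10001]: (((1 XOR 0) OR (0 XOR NOT 0)) OR 0) -> 1
  row 18 [10010]: (((1 XOR 1) OR (0 XOR NOT 1)) OR 0) -> 0
  row 19 [10011]: (((1 XOR 1) OR (0 XOR NOT 1)) OR 0) -> 0
  row 20 [10100]: (((1 XOR 0) OR (0 XOR NOT 0)) OR 1) -> 1
  row 21 [10101]: (((1 XOR 0) OR (0 XOR NOT 0)) OR 1) -> 1
  row 22 [10110]: (((1 XOR 1) OR (0 XOR NOT 1)) OR 1) -> 1
  row 23 [10111]: (((1 XOR 1) OR (0 XOR NOT 1)) OR 1) -> 1
  row 24 [11000]: (((1 XOR 0) OR (1 XOR NOT 0)) OR 0) -> 1
  row 25 [11001]: (((1 XOR 0) OR (1 XOR NOT 0)) OR 0) -> 1
  row 26 [11010]: (((1 XOR 1) OR (1 XOR NOT 1)) OR 0) -> 1
  row 27 [11011]: (((1 XOR 1) OR (1 XOR NOT 1)) OR 0) -> 1
  row 28 [11100]: (((1 XOR 0) OR (1 XOR NOT 0)) OR 1) -> 1
  row 29 [11101]: (((1 XOR 0) OR (1 XOR NOT 0)) OR 1) -> 1
  row 30 [11110]: (((1 XOR 1) OR (1 XOR NOT 1)) OR 1) -> 1
  row 31 [11111]: (((1 XOR 1) OR (1 XOR NOT 1)) OR 1) -> 1
Full result column, 4 rows per line (a,b,c fixed per line; d,e runs 00..11 left to right):
  rows 0-3 [a,b,c=000]: 1111  = hex F
  rows 4-7 [a,b,c=001]: 1111  = hex F
  rows 8-11 [a,b,c=010]: 0011  = hex 3
  rows 12-15 [a,b,c=011]: 1111  = hex F
  rows 16-19 [a,b,c=100]: 1100  = hex C
  rows 20-23 [a,b,c=101]: 1111  = hex F
  rows 24-27 [a,b,c=110]: 1111  = hex F
  rows 28-31 [a,b,c=111]: 1111  = hex F
Output column (row 0 .. row 31) = 11111111001111111100111111111111
Output column grouped in 4s = 1111 1111 0011 1111 1100 1111 1111 1111 = 0xFF3FCFFF
Convert to decimal digit by digit (value = value*16 + digit):
  F -> 15
  15*16 + 15 (F) = 255
  255*16 + 3 = 4083
  4083*16 + 15 (F) = 65343
  65343*16 + 12 (C) = 1045500
  1045500*16 + 15 (F) = 16728015
  16728015*16 + 15 (F) = 267648255
  267648255*16 + 15 (F) = 4282372095
Decimal = 4282372095

4282372095


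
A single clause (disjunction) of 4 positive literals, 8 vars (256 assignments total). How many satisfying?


Step 1: Total=2^8=256
Step 2: Unsat when all 4 false: 2^4=16
Step 3: Sat=256-16=240

240


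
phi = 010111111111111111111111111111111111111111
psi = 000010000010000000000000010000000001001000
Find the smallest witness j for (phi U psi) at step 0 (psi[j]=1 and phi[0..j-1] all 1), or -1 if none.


(phi U psi) at 0: need smallest j with psi[j]=1 and phi[i]=1 for all i in [0,j).
Scan from step 0:
  step 0: phi=0 -> phi-prefix broken from here
  step 4: psi=1 but phi already failed -> not a witness
  step 10: psi=1 but phi already failed -> not a witness
  step 25: psi=1 but phi already failed -> not a witness
  step 35: psi=1 but phi already failed -> not a witness
  step 38: psi=1 but phi already failed -> not a witness
  end of trace: no witness -> -1
Witness step = -1

-1


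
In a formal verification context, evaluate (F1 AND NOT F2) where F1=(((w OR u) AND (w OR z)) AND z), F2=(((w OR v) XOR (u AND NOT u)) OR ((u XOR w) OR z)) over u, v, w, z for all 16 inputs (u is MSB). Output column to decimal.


F1 = (((w OR u) AND (w OR z)) AND z)
F2 = (((w OR v) XOR (u AND NOT u)) OR ((u XOR w) OR z))
Counterexample to F1=>F2 is where F1=1 and F2=0.
Evaluate each row (bits = u,v,w,z, MSB first):
  row 0 [0000]: F1=0 F2=0 -> F1&~F2 -> 0
  row 1 [0001]: F1=0 F2=1 -> F1&~F2 -> 0
  row 2 [0010]: F1=0 F2=1 -> F1&~F2 -> 0
  row 3 [0011]: F1=1 F2=1 -> F1&~F2 -> 0
  row 4 [0100]: F1=0 F2=1 -> F1&~F2 -> 0
  row 5 [0101]: F1=0 F2=1 -> F1&~F2 -> 0
  row 6 [0110]: F1=0 F2=1 -> F1&~F2 -> 0
  row 7 [0111]: F1=1 F2=1 -> F1&~F2 -> 0
  row 8 [1000]: F1=0 F2=1 -> F1&~F2 -> 0
  row 9 [1001]: F1=1 F2=1 -> F1&~F2 -> 0
  row 10 [1010]: F1=0 F2=1 -> F1&~F2 -> 0
  row 11 [1011]: F1=1 F2=1 -> F1&~F2 -> 0
  row 12 [1100]: F1=0 F2=1 -> F1&~F2 -> 0
  row 13 [1101]: F1=1 F2=1 -> F1&~F2 -> 0
  row 14 [1110]: F1=0 F2=1 -> F1&~F2 -> 0
  row 15 [1111]: F1=1 F2=1 -> F1&~F2 -> 0
Full result column, 4 rows per line (u,v fixed per line; w,z runs 00..11 left to right):
  rows 0-3 [u,v=00]: 0000  = hex 0
  rows 4-7 [u,v=01]: 0000  = hex 0
  rows 8-11 [u,v=10]: 0000  = hex 0
  rows 12-15 [u,v=11]: 0000  = hex 0
Counterexample vector (row 0 .. row 15) = 0000000000000000
Output column grouped in 4s = 0000 0000 0000 0000 = 0x0000
Convert to decimal digit by digit (value = value*16 + digit):
  0 -> 0
  0*16 + 0 = 0
  0*16 + 0 = 0
  0*16 + 0 = 0
Decimal = 0

0


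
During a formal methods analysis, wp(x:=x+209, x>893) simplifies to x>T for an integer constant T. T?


Formula: wp(x:=E, P) = P[E/x] (substitute E for x in postcondition)
Step 1: Postcondition: x>893
Step 2: Substitute x+209 for x: x+209>893
Step 3: Solve for x: x > 893-209 = 684

684


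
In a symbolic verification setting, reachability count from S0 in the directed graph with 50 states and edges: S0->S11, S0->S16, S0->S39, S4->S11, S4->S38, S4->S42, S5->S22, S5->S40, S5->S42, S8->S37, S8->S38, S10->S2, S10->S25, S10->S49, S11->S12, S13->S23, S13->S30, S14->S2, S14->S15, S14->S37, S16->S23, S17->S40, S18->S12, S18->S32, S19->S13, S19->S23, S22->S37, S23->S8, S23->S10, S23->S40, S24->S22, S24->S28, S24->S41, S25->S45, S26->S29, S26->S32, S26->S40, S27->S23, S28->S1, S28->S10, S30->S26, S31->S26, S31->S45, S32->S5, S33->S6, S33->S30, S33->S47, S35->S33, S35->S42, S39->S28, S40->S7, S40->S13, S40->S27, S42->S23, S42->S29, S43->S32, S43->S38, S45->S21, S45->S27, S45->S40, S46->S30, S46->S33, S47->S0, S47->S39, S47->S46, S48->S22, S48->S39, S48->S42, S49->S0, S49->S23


BFS from S0:
  layer 0: {S0}
  layer 1: {S11, S16, S39}
  layer 2: {S12, S23, S28}
  layer 3: {S1, S8, S10, S40}
  layer 4: {S2, S7, S13, S25, S27, S37, S38, S49}
  layer 5: {S30, S45}
  layer 6: {S21, S26}
  layer 7: {S29, S32}
  layer 8: {S5}
  layer 9: {S22, S42}
Reachable set: {S0, S1, S2, S5, S7, S8, S10, S11, S12, S13, S16, S21, S22, S23, S25, S26, S27, S28, S29, S30, S32, S37, S38, S39, S40, S42, S45, S49}
Count = 28

28


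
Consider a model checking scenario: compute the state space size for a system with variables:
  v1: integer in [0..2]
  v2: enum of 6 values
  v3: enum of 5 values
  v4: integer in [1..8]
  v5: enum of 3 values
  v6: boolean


State space = product of domain sizes of all variables.
Domain sizes:
  v1 (integer in [0..2]): 3
  v2 (enum of 6 values): 6
  v3 (enum of 5 values): 5
  v4 (integer in [1..8]): 8
  v5 (enum of 3 values): 3
  v6 (boolean): 2
Product = 3 * 6 * 5 * 8 * 3 * 2 = 4320

4320


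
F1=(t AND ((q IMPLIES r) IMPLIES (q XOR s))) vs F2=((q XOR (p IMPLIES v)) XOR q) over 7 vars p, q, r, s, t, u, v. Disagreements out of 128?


F1 = (t AND ((q IMPLIES r) IMPLIES (q XOR s)))
F2 = ((q XOR (p IMPLIES v)) XOR q)
Evaluate both on each of 128 rows (bits = p,q,r,s,t,u,v):
  row 0 [0000000]: F1=0 F2=1 (differ) -> 1
  row 1 [0000001]: F1=0 F2=1 (differ) -> 1
  row 2 [0000010]: F1=0 F2=1 (differ) -> 1
  row 3 [0000011]: F1=0 F2=1 (differ) -> 1
  row 4 [0000100]: F1=0 F2=1 (differ) -> 1
  (every remaining row is evaluated the same way; all 128 results are listed next)
Full result column, 8 rows per line (p,q,r,s fixed per line; t,u,v runs 000..111 left to right):
  rows 0-7 [p,q,r,s=0000]: 11111111  (ones: 8)
  rows 8-15 [p,q,r,s=0001]: 11110000  (ones: 4)
  rows 16-23 [p,q,r,s=0010]: 11111111  (ones: 8)
  rows 24-31 [p,q,r,s=0011]: 11110000  (ones: 4)
  rows 32-39 [p,q,r,s=0100]: 11110000  (ones: 4)
  rows 40-47 [p,q,r,s=0101]: 11110000  (ones: 4)
  rows 48-55 [p,q,r,s=0110]: 11110000  (ones: 4)
  rows 56-63 [p,q,r,s=0111]: 11111111  (ones: 8)
  rows 64-71 [p,q,r,s=1000]: 01010101  (ones: 4)
  rows 72-79 [p,q,r,s=1001]: 01011010  (ones: 4)
  rows 80-87 [p,q,r,s=1010]: 01010101  (ones: 4)
  rows 88-95 [p,q,r,s=1011]: 01011010  (ones: 4)
  rows 96-103 [p,q,r,s=1100]: 01011010  (ones: 4)
  rows 104-111 [p,q,r,s=1101]: 01011010  (ones: 4)
  rows 112-119 [p,q,r,s=1110]: 01011010  (ones: 4)
  rows 120-127 [p,q,r,s=1111]: 01010101  (ones: 4)
Disagreements = 8+4+8+4+4+4+4+8+4+4+4+4+4+4+4+4 = 76

76


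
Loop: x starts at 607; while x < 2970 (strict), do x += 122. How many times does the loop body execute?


Step 1: x goes from 607 toward 2970 by 122; the body runs while x<2970, so iterations = ceil((bound-start)/step)
Step 2: Distance=2363
Step 3: ceil(2363/122)=20

20


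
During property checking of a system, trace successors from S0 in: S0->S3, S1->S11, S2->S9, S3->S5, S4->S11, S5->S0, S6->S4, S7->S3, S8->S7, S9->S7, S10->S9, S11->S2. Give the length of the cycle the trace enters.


Trace from S0 until a state repeats:
  S0 -> S3 -> S5 -> S0
S0 first seen at step 0, revisited at step 3.
Cycle length = 3 - 0 = 3

3


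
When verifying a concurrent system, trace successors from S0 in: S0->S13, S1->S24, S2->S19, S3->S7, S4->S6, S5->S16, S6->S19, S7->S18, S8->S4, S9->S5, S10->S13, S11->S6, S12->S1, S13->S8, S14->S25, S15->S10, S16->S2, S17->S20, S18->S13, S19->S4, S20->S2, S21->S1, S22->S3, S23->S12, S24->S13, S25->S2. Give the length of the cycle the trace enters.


Trace from S0 until a state repeats:
  S0 -> S13 -> S8 -> S4 -> S6 -> S19 -> S4
S4 first seen at step 3, revisited at step 6.
Cycle length = 6 - 3 = 3

3


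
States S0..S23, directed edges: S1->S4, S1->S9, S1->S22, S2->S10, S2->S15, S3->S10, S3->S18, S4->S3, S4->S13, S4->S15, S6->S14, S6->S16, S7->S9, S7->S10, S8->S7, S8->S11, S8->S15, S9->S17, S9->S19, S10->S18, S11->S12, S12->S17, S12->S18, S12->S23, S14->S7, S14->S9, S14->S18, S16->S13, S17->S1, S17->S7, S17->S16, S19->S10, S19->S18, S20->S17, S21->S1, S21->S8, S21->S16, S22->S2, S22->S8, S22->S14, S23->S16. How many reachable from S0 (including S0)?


BFS from S0:
  layer 0: {S0}
Reachable set: {S0}
Count = 1

1


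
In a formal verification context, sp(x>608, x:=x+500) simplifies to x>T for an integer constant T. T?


Formula: sp(P, x:=E) = exists old_x. (x = E[old_x/x]) AND P[old_x/x] (old_x is the value of x before the assignment; eliminate old_x by solving x = E[old_x/x] for old_x)
Step 1: Precondition P: x>608, i.e. old_x > 608
Step 2: Assignment gives x = old_x + 500, so old_x = x - 500
Step 3: Substitute into P: x - 500 > 608
Step 4: Simplify: x > 608+500 = 1108

1108


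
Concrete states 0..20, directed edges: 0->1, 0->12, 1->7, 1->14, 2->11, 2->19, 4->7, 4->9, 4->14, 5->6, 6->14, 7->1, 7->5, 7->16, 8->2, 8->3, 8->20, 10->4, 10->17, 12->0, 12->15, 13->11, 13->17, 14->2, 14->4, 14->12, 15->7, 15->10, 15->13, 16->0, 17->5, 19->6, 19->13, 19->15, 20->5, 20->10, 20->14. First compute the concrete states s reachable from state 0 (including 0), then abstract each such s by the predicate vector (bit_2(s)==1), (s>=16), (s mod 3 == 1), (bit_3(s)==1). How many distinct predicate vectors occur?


BFS from 0:
Concrete reachable: {0, 1, 2, 4, 5, 6, 7, 9, 10, 11, 12, 13, 14, 15, 16, 17, 19}
Abstract via predicates (bit_2(s)==1), (s>=16), (s mod 3 == 1), (bit_3(s)==1):
  (0,0,0,0) <- {0, 2}
  (0,0,0,1) <- {9, 11}
  (0,0,1,0) <- {1}
  (0,0,1,1) <- {10}
  (0,1,0,0) <- {17}
  (0,1,1,0) <- {16, 19}
  (1,0,0,0) <- {5, 6}
  (1,0,0,1) <- {12, 14, 15}
  (1,0,1,0) <- {4, 7}
  (1,0,1,1) <- {13}
Distinct abstract states = 10

10


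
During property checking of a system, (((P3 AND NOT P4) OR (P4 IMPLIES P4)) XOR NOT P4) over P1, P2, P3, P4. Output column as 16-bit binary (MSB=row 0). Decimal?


Formula: (((P3 AND NOT P4) OR (P4 IMPLIES P4)) XOR NOT P4) over P1, P2, P3, P4 (16 rows)
Evaluate each row (bits = P1,P2,P3,P4, MSB first):
  row 0 [0000]: (((0 AND NOT 0) OR (0 IMPLIES 0)) XOR NOT 0) -> 0
  row 1 [0001]: (((0 AND NOT 1) OR (1 IMPLIES 1)) XOR NOT 1) -> 1
  row 2 [0010]: (((1 AND NOT 0) OR (0 IMPLIES 0)) XOR NOT 0) -> 0
  row 3 [0011]: (((1 AND NOT 1) OR (1 IMPLIES 1)) XOR NOT 1) -> 1
  row 4 [0100]: (((0 AND NOT 0) OR (0 IMPLIES 0)) XOR NOT 0) -> 0
  row 5 [0101]: (((0 AND NOT 1) OR (1 IMPLIES 1)) XOR NOT 1) -> 1
  row 6 [0110]: (((1 AND NOT 0) OR (0 IMPLIES 0)) XOR NOT 0) -> 0
  row 7 [0111]: (((1 AND NOT 1) OR (1 IMPLIES 1)) XOR NOT 1) -> 1
  row 8 [1000]: (((0 AND NOT 0) OR (0 IMPLIES 0)) XOR NOT 0) -> 0
  row 9 [1001]: (((0 AND NOT 1) OR (1 IMPLIES 1)) XOR NOT 1) -> 1
  row 10 [1010]: (((1 AND NOT 0) OR (0 IMPLIES 0)) XOR NOT 0) -> 0
  row 11 [1011]: (((1 AND NOT 1) OR (1 IMPLIES 1)) XOR NOT 1) -> 1
  row 12 [1100]: (((0 AND NOT 0) OR (0 IMPLIES 0)) XOR NOT 0) -> 0
  row 13 [1101]: (((0 AND NOT 1) OR (1 IMPLIES 1)) XOR NOT 1) -> 1
  row 14 [1110]: (((1 AND NOT 0) OR (0 IMPLIES 0)) XOR NOT 0) -> 0
  row 15 [1111]: (((1 AND NOT 1) OR (1 IMPLIES 1)) XOR NOT 1) -> 1
Full result column, 4 rows per line (P1,P2 fixed per line; P3,P4 runs 00..11 left to right):
  rows 0-3 [P1,P2=00]: 0101  = hex 5
  rows 4-7 [P1,P2=01]: 0101  = hex 5
  rows 8-11 [P1,P2=10]: 0101  = hex 5
  rows 12-15 [P1,P2=11]: 0101  = hex 5
Output column (row 0 .. row 15) = 0101010101010101
Output column grouped in 4s = 0101 0101 0101 0101 = 0x5555
Convert to decimal digit by digit (value = value*16 + digit):
  5 -> 5
  5*16 + 5 = 85
  85*16 + 5 = 1365
  1365*16 + 5 = 21845
Decimal = 21845

21845


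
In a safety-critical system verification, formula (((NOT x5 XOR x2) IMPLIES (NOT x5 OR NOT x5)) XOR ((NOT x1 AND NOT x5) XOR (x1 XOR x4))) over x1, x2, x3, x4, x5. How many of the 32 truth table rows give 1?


Formula: (((NOT x5 XOR x2) IMPLIES (NOT x5 OR NOT x5)) XOR ((NOT x1 AND NOT x5) XOR (x1 XOR x4))) over 5 vars (32 rows)
Evaluate each row (x1, x2, x3, x4, x5 as bits, MSB first):
  row 0 [00000]: (((NOT 0 XOR 0) IMPLIES (NOT 0 OR NOT 0)) XOR ((NOT 0 AND NOT 0) XOR (0 XOR 0))) -> 0
  row 1 [00001]: (((NOT 1 XOR 0) IMPLIES (NOT 1 OR NOT 1)) XOR ((NOT 0 AND NOT 1) XOR (0 XOR 0))) -> 1
  row 2 [00010]: (((NOT 0 XOR 0) IMPLIES (NOT 0 OR NOT 0)) XOR ((NOT 0 AND NOT 0) XOR (0 XOR 1))) -> 1
  row 3 [00011]: (((NOT 1 XOR 0) IMPLIES (NOT 1 OR NOT 1)) XOR ((NOT 0 AND NOT 1) XOR (0 XOR 1))) -> 0
  row 4 [00100]: (((NOT 0 XOR 0) IMPLIES (NOT 0 OR NOT 0)) XOR ((NOT 0 AND NOT 0) XOR (0 XOR 0))) -> 0
  row 5 [00101]: (((NOT 1 XOR 0) IMPLIES (NOT 1 OR NOT 1)) XOR ((NOT 0 AND NOT 1) XOR (0 XOR 0))) -> 1
  row 6 [00110]: (((NOT 0 XOR 0) IMPLIES (NOT 0 OR NOT 0)) XOR ((NOT 0 AND NOT 0) XOR (0 XOR 1))) -> 1
  row 7 [00111]: (((NOT 1 XOR 0) IMPLIES (NOT 1 OR NOT 1)) XOR ((NOT 0 AND NOT 1) XOR (0 XOR 1))) -> 0
  row 8 [01000]: (((NOT 0 XOR 1) IMPLIES (NOT 0 OR NOT 0)) XOR ((NOT 0 AND NOT 0) XOR (0 XOR 0))) -> 0
  row 9 [01001]: (((NOT 1 XOR 1) IMPLIES (NOT 1 OR NOT 1)) XOR ((NOT 0 AND NOT 1) XOR (0 XOR 0))) -> 0
  row 10 [01010]: (((NOT 0 XOR 1) IMPLIES (NOT 0 OR NOT 0)) XOR ((NOT 0 AND NOT 0) XOR (0 XOR 1))) -> 1
  row 11 [01011]: (((NOT 1 XOR 1) IMPLIES (NOT 1 OR NOT 1)) XOR ((NOT 0 AND NOT 1) XOR (0 XOR 1))) -> 1
  row 12 [01100]: (((NOT 0 XOR 1) IMPLIES (NOT 0 OR NOT 0)) XOR ((NOT 0 AND NOT 0) XOR (0 XOR 0))) -> 0
  row 13 [01101]: (((NOT 1 XOR 1) IMPLIES (NOT 1 OR NOT 1)) XOR ((NOT 0 AND NOT 1) XOR (0 XOR 0))) -> 0
  row 14 [01110]: (((NOT 0 XOR 1) IMPLIES (NOT 0 OR NOT 0)) XOR ((NOT 0 AND NOT 0) XOR (0 XOR 1))) -> 1
  row 15 [01111]: (((NOT 1 XOR 1) IMPLIES (NOT 1 OR NOT 1)) XOR ((NOT 0 AND NOT 1) XOR (0 XOR 1))) -> 1
  row 16 [10000]: (((NOT 0 XOR 0) IMPLIES (NOT 0 OR NOT 0)) XOR ((NOT 1 AND NOT 0) XOR (1 XOR 0))) -> 0
  row 17 [10001]: (((NOT 1 XOR 0) IMPLIES (NOT 1 OR NOT 1)) XOR ((NOT 1 AND NOT 1) XOR (1 XOR 0))) -> 0
  row 18 [10010]: (((NOT 0 XOR 0) IMPLIES (NOT 0 OR NOT 0)) XOR ((NOT 1 AND NOT 0) XOR (1 XOR 1))) -> 1
  row 19 [10011]: (((NOT 1 XOR 0) IMPLIES (NOT 1 OR NOT 1)) XOR ((NOT 1 AND NOT 1) XOR (1 XOR 1))) -> 1
  row 20 [10100]: (((NOT 0 XOR 0) IMPLIES (NOT 0 OR NOT 0)) XOR ((NOT 1 AND NOT 0) XOR (1 XOR 0))) -> 0
  row 21 [10101]: (((NOT 1 XOR 0) IMPLIES (NOT 1 OR NOT 1)) XOR ((NOT 1 AND NOT 1) XOR (1 XOR 0))) -> 0
  row 22 [10110]: (((NOT 0 XOR 0) IMPLIES (NOT 0 OR NOT 0)) XOR ((NOT 1 AND NOT 0) XOR (1 XOR 1))) -> 1
  row 23 [10111]: (((NOT 1 XOR 0) IMPLIES (NOT 1 OR NOT 1)) XOR ((NOT 1 AND NOT 1) XOR (1 XOR 1))) -> 1
  row 24 [11000]: (((NOT 0 XOR 1) IMPLIES (NOT 0 OR NOT 0)) XOR ((NOT 1 AND NOT 0) XOR (1 XOR 0))) -> 0
  row 25 [11001]: (((NOT 1 XOR 1) IMPLIES (NOT 1 OR NOT 1)) XOR ((NOT 1 AND NOT 1) XOR (1 XOR 0))) -> 1
  row 26 [11010]: (((NOT 0 XOR 1) IMPLIES (NOT 0 OR NOT 0)) XOR ((NOT 1 AND NOT 0) XOR (1 XOR 1))) -> 1
  row 27 [11011]: (((NOT 1 XOR 1) IMPLIES (NOT 1 OR NOT 1)) XOR ((NOT 1 AND NOT 1) XOR (1 XOR 1))) -> 0
  row 28 [11100]: (((NOT 0 XOR 1) IMPLIES (NOT 0 OR NOT 0)) XOR ((NOT 1 AND NOT 0) XOR (1 XOR 0))) -> 0
  row 29 [11101]: (((NOT 1 XOR 1) IMPLIES (NOT 1 OR NOT 1)) XOR ((NOT 1 AND NOT 1) XOR (1 XOR 0))) -> 1
  row 30 [11110]: (((NOT 0 XOR 1) IMPLIES (NOT 0 OR NOT 0)) XOR ((NOT 1 AND NOT 0) XOR (1 XOR 1))) -> 1
  row 31 [11111]: (((NOT 1 XOR 1) IMPLIES (NOT 1 OR NOT 1)) XOR ((NOT 1 AND NOT 1) XOR (1 XOR 1))) -> 0
Full result column, 8 rows per line (x1,x2 fixed per line; x3,x4,x5 runs 000..111 left to right):
  rows 0-7 [x1,x2=00]: 01100110  (ones: 4)
  rows 8-15 [x1,x2=01]: 00110011  (ones: 4)
  rows 16-23 [x1,x2=10]: 00110011  (ones: 4)
  rows 24-31 [x1,x2=11]: 01100110  (ones: 4)
Count of 1-rows = 4+4+4+4 = 16

16


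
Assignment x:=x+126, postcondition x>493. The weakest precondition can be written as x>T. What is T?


Formula: wp(x:=E, P) = P[E/x] (substitute E for x in postcondition)
Step 1: Postcondition: x>493
Step 2: Substitute x+126 for x: x+126>493
Step 3: Solve for x: x > 493-126 = 367

367


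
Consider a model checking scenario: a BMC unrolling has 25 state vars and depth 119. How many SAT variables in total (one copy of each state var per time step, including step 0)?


BMC unrolls to depth k, creating one copy of each state var for steps 0..k.
Step count = 119 + 1 = 120 (steps 0 through 119)
Vars per step = 25
Total = 25 * 120 = 3000

3000


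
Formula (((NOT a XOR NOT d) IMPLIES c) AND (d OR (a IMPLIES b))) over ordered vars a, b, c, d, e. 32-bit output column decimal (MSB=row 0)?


Formula: (((NOT a XOR NOT d) IMPLIES c) AND (d OR (a IMPLIES b))) over a, b, c, d, e (32 rows)
Evaluate each row (bits = a,b,c,d,e, MSB first):
  row 0 [00000]: (((NOT 0 XOR NOT 0) IMPLIES 0) AND (0 OR (0 IMPLIES 0))) -> 1
  row 1 [00001]: (((NOT 0 XOR NOT 0) IMPLIES 0) AND (0 OR (0 IMPLIES 0))) -> 1
  row 2 [00010]: (((NOT 0 XOR NOT 1) IMPLIES 0) AND (1 OR (0 IMPLIES 0))) -> 0
  row 3 [00011]: (((NOT 0 XOR NOT 1) IMPLIES 0) AND (1 OR (0 IMPLIES 0))) -> 0
  row 4 [00100]: (((NOT 0 XOR NOT 0) IMPLIES 1) AND (0 OR (0 IMPLIES 0))) -> 1
  row 5 [00101]: (((NOT 0 XOR NOT 0) IMPLIES 1) AND (0 OR (0 IMPLIES 0))) -> 1
  row 6 [00110]: (((NOT 0 XOR NOT 1) IMPLIES 1) AND (1 OR (0 IMPLIES 0))) -> 1
  row 7 [00111]: (((NOT 0 XOR NOT 1) IMPLIES 1) AND (1 OR (0 IMPLIES 0))) -> 1
  row 8 [01000]: (((NOT 0 XOR NOT 0) IMPLIES 0) AND (0 OR (0 IMPLIES 1))) -> 1
  row 9 [01001]: (((NOT 0 XOR NOT 0) IMPLIES 0) AND (0 OR (0 IMPLIES 1))) -> 1
  row 10 [01010]: (((NOT 0 XOR NOT 1) IMPLIES 0) AND (1 OR (0 IMPLIES 1))) -> 0
  row 11 [01011]: (((NOT 0 XOR NOT 1) IMPLIES 0) AND (1 OR (0 IMPLIES 1))) -> 0
  row 12 [01100]: (((NOT 0 XOR NOT 0) IMPLIES 1) AND (0 OR (0 IMPLIES 1))) -> 1
  row 13 [01101]: (((NOT 0 XOR NOT 0) IMPLIES 1) AND (0 OR (0 IMPLIES 1))) -> 1
  row 14 [01110]: (((NOT 0 XOR NOT 1) IMPLIES 1) AND (1 OR (0 IMPLIES 1))) -> 1
  row 15 [01111]: (((NOT 0 XOR NOT 1) IMPLIES 1) AND (1 OR (0 IMPLIES 1))) -> 1
  row 16 [10000]: (((NOT 1 XOR NOT 0) IMPLIES 0) AND (0 OR (1 IMPLIES 0))) -> 0
  row 17 [10001]: (((NOT 1 XOR NOT 0) IMPLIES 0) AND (0 OR (1 IMPLIES 0))) -> 0
  row 18 [10010]: (((NOT 1 XOR NOT 1) IMPLIES 0) AND (1 OR (1 IMPLIES 0))) -> 1
  row 19 [10011]: (((NOT 1 XOR NOT 1) IMPLIES 0) AND (1 OR (1 IMPLIES 0))) -> 1
  row 20 [10100]: (((NOT 1 XOR NOT 0) IMPLIES 1) AND (0 OR (1 IMPLIES 0))) -> 0
  row 21 [10101]: (((NOT 1 XOR NOT 0) IMPLIES 1) AND (0 OR (1 IMPLIES 0))) -> 0
  row 22 [10110]: (((NOT 1 XOR NOT 1) IMPLIES 1) AND (1 OR (1 IMPLIES 0))) -> 1
  row 23 [10111]: (((NOT 1 XOR NOT 1) IMPLIES 1) AND (1 OR (1 IMPLIES 0))) -> 1
  row 24 [11000]: (((NOT 1 XOR NOT 0) IMPLIES 0) AND (0 OR (1 IMPLIES 1))) -> 0
  row 25 [11001]: (((NOT 1 XOR NOT 0) IMPLIES 0) AND (0 OR (1 IMPLIES 1))) -> 0
  row 26 [11010]: (((NOT 1 XOR NOT 1) IMPLIES 0) AND (1 OR (1 IMPLIES 1))) -> 1
  row 27 [11011]: (((NOT 1 XOR NOT 1) IMPLIES 0) AND (1 OR (1 IMPLIES 1))) -> 1
  row 28 [11100]: (((NOT 1 XOR NOT 0) IMPLIES 1) AND (0 OR (1 IMPLIES 1))) -> 1
  row 29 [11101]: (((NOT 1 XOR NOT 0) IMPLIES 1) AND (0 OR (1 IMPLIES 1))) -> 1
  row 30 [11110]: (((NOT 1 XOR NOT 1) IMPLIES 1) AND (1 OR (1 IMPLIES 1))) -> 1
  row 31 [11111]: (((NOT 1 XOR NOT 1) IMPLIES 1) AND (1 OR (1 IMPLIES 1))) -> 1
Full result column, 4 rows per line (a,b,c fixed per line; d,e runs 00..11 left to right):
  rows 0-3 [a,b,c=000]: 1100  = hex C
  rows 4-7 [a,b,c=001]: 1111  = hex F
  rows 8-11 [a,b,c=010]: 1100  = hex C
  rows 12-15 [a,b,c=011]: 1111  = hex F
  rows 16-19 [a,b,c=100]: 0011  = hex 3
  rows 20-23 [a,b,c=101]: 0011  = hex 3
  rows 24-27 [a,b,c=110]: 0011  = hex 3
  rows 28-31 [a,b,c=111]: 1111  = hex F
Output column (row 0 .. row 31) = 11001111110011110011001100111111
Output column grouped in 4s = 1100 1111 1100 1111 0011 0011 0011 1111 = 0xCFCF333F
Convert to decimal digit by digit (value = value*16 + digit):
  C -> 12
  12*16 + 15 (F) = 207
  207*16 + 12 (C) = 3324
  3324*16 + 15 (F) = 53199
  53199*16 + 3 = 851187
  851187*16 + 3 = 13618995
  13618995*16 + 3 = 217903923
  217903923*16 + 15 (F) = 3486462783
Decimal = 3486462783

3486462783


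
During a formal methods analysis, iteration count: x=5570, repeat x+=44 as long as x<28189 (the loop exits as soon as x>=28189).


Step 1: x goes from 5570 toward 28189 by 44; the body runs while x<28189, so iterations = ceil((bound-start)/step)
Step 2: Distance=22619
Step 3: ceil(22619/44)=515

515


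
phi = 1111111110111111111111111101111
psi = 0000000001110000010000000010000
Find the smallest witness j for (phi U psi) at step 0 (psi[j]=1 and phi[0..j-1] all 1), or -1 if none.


(phi U psi) at 0: need smallest j with psi[j]=1 and phi[i]=1 for all i in [0,j).
Scan from step 0:
  step 0: phi=1, psi=0 -> continue
  step 1: phi=1, psi=0 -> continue
  step 2: phi=1, psi=0 -> continue
  step 3: phi=1, psi=0 -> continue
  step 9: psi=1 and phi held for [0,9) -> witness found
Witness step = 9

9


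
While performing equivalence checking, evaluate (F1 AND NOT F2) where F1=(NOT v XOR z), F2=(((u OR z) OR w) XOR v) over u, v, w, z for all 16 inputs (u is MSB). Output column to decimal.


F1 = (NOT v XOR z)
F2 = (((u OR z) OR w) XOR v)
Counterexample to F1=>F2 is where F1=1 and F2=0.
Evaluate each row (bits = u,v,w,z, MSB first):
  row 0 [0000]: F1=1 F2=0 -> F1&~F2 -> 1
  row 1 [0001]: F1=0 F2=1 -> F1&~F2 -> 0
  row 2 [0010]: F1=1 F2=1 -> F1&~F2 -> 0
  row 3 [0011]: F1=0 F2=1 -> F1&~F2 -> 0
  row 4 [0100]: F1=0 F2=1 -> F1&~F2 -> 0
  row 5 [0101]: F1=1 F2=0 -> F1&~F2 -> 1
  row 6 [0110]: F1=0 F2=0 -> F1&~F2 -> 0
  row 7 [0111]: F1=1 F2=0 -> F1&~F2 -> 1
  row 8 [1000]: F1=1 F2=1 -> F1&~F2 -> 0
  row 9 [1001]: F1=0 F2=1 -> F1&~F2 -> 0
  row 10 [1010]: F1=1 F2=1 -> F1&~F2 -> 0
  row 11 [1011]: F1=0 F2=1 -> F1&~F2 -> 0
  row 12 [1100]: F1=0 F2=0 -> F1&~F2 -> 0
  row 13 [1101]: F1=1 F2=0 -> F1&~F2 -> 1
  row 14 [1110]: F1=0 F2=0 -> F1&~F2 -> 0
  row 15 [1111]: F1=1 F2=0 -> F1&~F2 -> 1
Full result column, 4 rows per line (u,v fixed per line; w,z runs 00..11 left to right):
  rows 0-3 [u,v=00]: 1000  = hex 8
  rows 4-7 [u,v=01]: 0101  = hex 5
  rows 8-11 [u,v=10]: 0000  = hex 0
  rows 12-15 [u,v=11]: 0101  = hex 5
Counterexample vector (row 0 .. row 15) = 1000010100000101
Output column grouped in 4s = 1000 0101 0000 0101 = 0x8505
Convert to decimal digit by digit (value = value*16 + digit):
  8 -> 8
  8*16 + 5 = 133
  133*16 + 0 = 2128
  2128*16 + 5 = 34053
Decimal = 34053

34053


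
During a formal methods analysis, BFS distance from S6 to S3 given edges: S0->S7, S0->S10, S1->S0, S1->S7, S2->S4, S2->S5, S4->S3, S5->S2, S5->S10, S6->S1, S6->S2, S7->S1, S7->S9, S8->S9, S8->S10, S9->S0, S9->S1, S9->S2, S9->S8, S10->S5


BFS layer-by-layer from S6:
  dist 0: {S6}
  dist 1: {S1, S2}
  dist 2: {S0, S4, S5, S7}
  dist 3: {S3, S9, S10}
  -> S3 reached at distance 3
Shortest path length = 3

3


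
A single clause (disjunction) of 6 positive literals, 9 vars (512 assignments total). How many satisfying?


Step 1: Total=2^9=512
Step 2: Unsat when all 6 false: 2^3=8
Step 3: Sat=512-8=504

504


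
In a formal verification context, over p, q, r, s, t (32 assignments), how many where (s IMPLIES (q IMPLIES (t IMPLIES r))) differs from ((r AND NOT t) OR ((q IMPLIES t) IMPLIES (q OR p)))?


F1 = (s IMPLIES (q IMPLIES (t IMPLIES r)))
F2 = ((r AND NOT t) OR ((q IMPLIES t) IMPLIES (q OR p)))
Evaluate both on each of 32 rows (bits = p,q,r,s,t):
  row 0 [00000]: F1=1 F2=0 (differ) -> 1
  row 1 [00001]: F1=1 F2=0 (differ) -> 1
  row 2 [00010]: F1=1 F2=0 (differ) -> 1
  row 3 [00011]: F1=1 F2=0 (differ) -> 1
  row 4 [00100]: F1=1 F2=1 -> 0
  row 5 [00101]: F1=1 F2=0 (differ) -> 1
  row 6 [00110]: F1=1 F2=1 -> 0
  row 7 [00111]: F1=1 F2=0 (differ) -> 1
  row 8 [01000]: F1=1 F2=1 -> 0
  row 9 [01001]: F1=1 F2=1 -> 0
  row 10 [01010]: F1=1 F2=1 -> 0
  row 11 [01011]: F1=0 F2=1 (differ) -> 1
  row 12 [01100]: F1=1 F2=1 -> 0
  row 13 [01101]: F1=1 F2=1 -> 0
  row 14 [01110]: F1=1 F2=1 -> 0
  row 15 [01111]: F1=1 F2=1 -> 0
  row 16 [10000]: F1=1 F2=1 -> 0
  row 17 [10001]: F1=1 F2=1 -> 0
  row 18 [10010]: F1=1 F2=1 -> 0
  row 19 [10011]: F1=1 F2=1 -> 0
  row 20 [10100]: F1=1 F2=1 -> 0
  row 21 [10101]: F1=1 F2=1 -> 0
  row 22 [10110]: F1=1 F2=1 -> 0
  row 23 [10111]: F1=1 F2=1 -> 0
  row 24 [11000]: F1=1 F2=1 -> 0
  row 25 [11001]: F1=1 F2=1 -> 0
  row 26 [11010]: F1=1 F2=1 -> 0
  row 27 [11011]: F1=0 F2=1 (differ) -> 1
  row 28 [11100]: F1=1 F2=1 -> 0
  row 29 [11101]: F1=1 F2=1 -> 0
  row 30 [11110]: F1=1 F2=1 -> 0
  row 31 [11111]: F1=1 F2=1 -> 0
Full result column, 8 rows per line (p,q fixed per line; r,s,t runs 000..111 left to right):
  rows 0-7 [p,q=00]: 11110101  (ones: 6)
  rows 8-15 [p,q=01]: 00010000  (ones: 1)
  rows 16-23 [p,q=10]: 00000000  (ones: 0)
  rows 24-31 [p,q=11]: 00010000  (ones: 1)
Disagreements = 6+1+0+1 = 8

8


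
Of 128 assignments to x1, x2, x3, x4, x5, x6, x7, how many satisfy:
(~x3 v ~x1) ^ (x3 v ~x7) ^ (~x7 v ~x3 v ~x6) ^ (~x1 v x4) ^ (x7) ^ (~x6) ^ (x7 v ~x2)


CNF with 7 clauses over 7 vars (128 assignments).
An assignment satisfies CNF iff every clause has >=1 true literal.
Check each row (bits = x1,x2,x3,x4,x5,x6,x7; clause T/F shown):
  row 0 [0000000]: clauses=TTTTFTT -> 0
  row 1 [0000001]: clauses=TFTTTTT -> 0
  row 2 [0000010]: clauses=TTTTFFT -> 0
  row 3 [0000011]: clauses=TFTTTFT -> 0
  row 4 [0000100]: clauses=TTTTFTT -> 0
  (every remaining row is evaluated the same way; all 128 results are listed next)
Full result column, 8 rows per line (x1,x2,x3,x4 fixed per line; x5,x6,x7 runs 000..111 left to right):
  rows 0-7 [x1,x2,x3,x4=0000]: 00000000  (ones: 0)
  rows 8-15 [x1,x2,x3,x4=0001]: 00000000  (ones: 0)
  rows 16-23 [x1,x2,x3,x4=0010]: 01000100  (ones: 2)
  rows 24-31 [x1,x2,x3,x4=0011]: 01000100  (ones: 2)
  rows 32-39 [x1,x2,x3,x4=0100]: 00000000  (ones: 0)
  rows 40-47 [x1,x2,x3,x4=0101]: 00000000  (ones: 0)
  rows 48-55 [x1,x2,x3,x4=0110]: 01000100  (ones: 2)
  rows 56-63 [x1,x2,x3,x4=0111]: 01000100  (ones: 2)
  rows 64-71 [x1,x2,x3,x4=1000]: 00000000  (ones: 0)
  rows 72-79 [x1,x2,x3,x4=1001]: 00000000  (ones: 0)
  rows 80-87 [x1,x2,x3,x4=1010]: 00000000  (ones: 0)
  rows 88-95 [x1,x2,x3,x4=1011]: 00000000  (ones: 0)
  rows 96-103 [x1,x2,x3,x4=1100]: 00000000  (ones: 0)
  rows 104-111 [x1,x2,x3,x4=1101]: 00000000  (ones: 0)
  rows 112-119 [x1,x2,x3,x4=1110]: 00000000  (ones: 0)
  rows 120-127 [x1,x2,x3,x4=1111]: 00000000  (ones: 0)
Satisfying assignments = 0+0+2+2+0+0+2+2+0+0+0+0+0+0+0+0 = 8

8


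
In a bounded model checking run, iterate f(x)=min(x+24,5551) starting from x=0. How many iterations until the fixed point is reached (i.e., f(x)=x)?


Step 1: x=0, cap=5551, increment=24
Step 2: x grows by 24 each step until capped at 5551; fixed point is x=5551
Step 3: iterations = ceil(5551/24) = 232

232


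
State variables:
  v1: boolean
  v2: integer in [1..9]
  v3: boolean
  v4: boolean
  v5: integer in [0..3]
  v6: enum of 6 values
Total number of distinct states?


State space = product of domain sizes of all variables.
Domain sizes:
  v1 (boolean): 2
  v2 (integer in [1..9]): 9
  v3 (boolean): 2
  v4 (boolean): 2
  v5 (integer in [0..3]): 4
  v6 (enum of 6 values): 6
Product = 2 * 9 * 2 * 2 * 4 * 6 = 1728

1728


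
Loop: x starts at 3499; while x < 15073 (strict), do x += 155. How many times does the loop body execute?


Step 1: x goes from 3499 toward 15073 by 155; the body runs while x<15073, so iterations = ceil((bound-start)/step)
Step 2: Distance=11574
Step 3: ceil(11574/155)=75

75


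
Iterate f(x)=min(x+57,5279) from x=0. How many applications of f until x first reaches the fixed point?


Step 1: x=0, cap=5279, increment=57
Step 2: x grows by 57 each step until capped at 5279; fixed point is x=5279
Step 3: iterations = ceil(5279/57) = 93

93


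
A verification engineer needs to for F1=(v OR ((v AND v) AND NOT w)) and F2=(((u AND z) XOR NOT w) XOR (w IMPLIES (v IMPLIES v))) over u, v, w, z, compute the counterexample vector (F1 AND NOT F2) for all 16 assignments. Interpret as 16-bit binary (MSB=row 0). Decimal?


F1 = (v OR ((v AND v) AND NOT w))
F2 = (((u AND z) XOR NOT w) XOR (w IMPLIES (v IMPLIES v)))
Counterexample to F1=>F2 is where F1=1 and F2=0.
Evaluate each row (bits = u,v,w,z, MSB first):
  row 0 [0000]: F1=0 F2=0 -> F1&~F2 -> 0
  row 1 [0001]: F1=0 F2=0 -> F1&~F2 -> 0
  row 2 [0010]: F1=0 F2=1 -> F1&~F2 -> 0
  row 3 [0011]: F1=0 F2=1 -> F1&~F2 -> 0
  row 4 [0100]: F1=1 F2=0 -> F1&~F2 -> 1
  row 5 [0101]: F1=1 F2=0 -> F1&~F2 -> 1
  row 6 [0110]: F1=1 F2=1 -> F1&~F2 -> 0
  row 7 [0111]: F1=1 F2=1 -> F1&~F2 -> 0
  row 8 [1000]: F1=0 F2=0 -> F1&~F2 -> 0
  row 9 [1001]: F1=0 F2=1 -> F1&~F2 -> 0
  row 10 [1010]: F1=0 F2=1 -> F1&~F2 -> 0
  row 11 [1011]: F1=0 F2=0 -> F1&~F2 -> 0
  row 12 [1100]: F1=1 F2=0 -> F1&~F2 -> 1
  row 13 [1101]: F1=1 F2=1 -> F1&~F2 -> 0
  row 14 [1110]: F1=1 F2=1 -> F1&~F2 -> 0
  row 15 [1111]: F1=1 F2=0 -> F1&~F2 -> 1
Full result column, 4 rows per line (u,v fixed per line; w,z runs 00..11 left to right):
  rows 0-3 [u,v=00]: 0000  = hex 0
  rows 4-7 [u,v=01]: 1100  = hex C
  rows 8-11 [u,v=10]: 0000  = hex 0
  rows 12-15 [u,v=11]: 1001  = hex 9
Counterexample vector (row 0 .. row 15) = 0000110000001001
Output column grouped in 4s = 0000 1100 0000 1001 = 0x0C09
Convert to decimal digit by digit (value = value*16 + digit):
  0 -> 0
  0*16 + 12 (C) = 12
  12*16 + 0 = 192
  192*16 + 9 = 3081
Decimal = 3081

3081


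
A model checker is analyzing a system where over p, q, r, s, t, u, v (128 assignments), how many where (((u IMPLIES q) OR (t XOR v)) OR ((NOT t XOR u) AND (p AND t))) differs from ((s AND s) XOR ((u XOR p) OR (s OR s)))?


F1 = (((u IMPLIES q) OR (t XOR v)) OR ((NOT t XOR u) AND (p AND t)))
F2 = ((s AND s) XOR ((u XOR p) OR (s OR s)))
Evaluate both on each of 128 rows (bits = p,q,r,s,t,u,v):
  row 0 [0000000]: F1=1 F2=0 (differ) -> 1
  row 1 [0000001]: F1=1 F2=0 (differ) -> 1
  row 2 [0000010]: F1=0 F2=1 (differ) -> 1
  row 3 [0000011]: F1=1 F2=1 -> 0
  row 4 [0000100]: F1=1 F2=0 (differ) -> 1
  (every remaining row is evaluated the same way; all 128 results are listed next)
Full result column, 8 rows per line (p,q,r,s fixed per line; t,u,v runs 000..111 left to right):
  rows 0-7 [p,q,r,s=0000]: 11101101  (ones: 6)
  rows 8-15 [p,q,r,s=0001]: 11011110  (ones: 6)
  rows 16-23 [p,q,r,s=0010]: 11101101  (ones: 6)
  rows 24-31 [p,q,r,s=0011]: 11011110  (ones: 6)
  rows 32-39 [p,q,r,s=0100]: 11001100  (ones: 4)
  rows 40-47 [p,q,r,s=0101]: 11111111  (ones: 8)
  rows 48-55 [p,q,r,s=0110]: 11001100  (ones: 4)
  rows 56-63 [p,q,r,s=0111]: 11111111  (ones: 8)
  rows 64-71 [p,q,r,s=1000]: 00010011  (ones: 3)
  rows 72-79 [p,q,r,s=1001]: 11011111  (ones: 7)
  rows 80-87 [p,q,r,s=1010]: 00010011  (ones: 3)
  rows 88-95 [p,q,r,s=1011]: 11011111  (ones: 7)
  rows 96-103 [p,q,r,s=1100]: 00110011  (ones: 4)
  rows 104-111 [p,q,r,s=1101]: 11111111  (ones: 8)
  rows 112-119 [p,q,r,s=1110]: 00110011  (ones: 4)
  rows 120-127 [p,q,r,s=1111]: 11111111  (ones: 8)
Disagreements = 6+6+6+6+4+8+4+8+3+7+3+7+4+8+4+8 = 92

92


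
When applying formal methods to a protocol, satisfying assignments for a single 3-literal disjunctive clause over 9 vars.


Step 1: Total=2^9=512
Step 2: Unsat when all 3 false: 2^6=64
Step 3: Sat=512-64=448

448


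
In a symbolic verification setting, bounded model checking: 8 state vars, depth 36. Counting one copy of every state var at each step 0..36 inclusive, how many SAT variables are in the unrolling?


BMC unrolls to depth k, creating one copy of each state var for steps 0..k.
Step count = 36 + 1 = 37 (steps 0 through 36)
Vars per step = 8
Total = 8 * 37 = 296

296


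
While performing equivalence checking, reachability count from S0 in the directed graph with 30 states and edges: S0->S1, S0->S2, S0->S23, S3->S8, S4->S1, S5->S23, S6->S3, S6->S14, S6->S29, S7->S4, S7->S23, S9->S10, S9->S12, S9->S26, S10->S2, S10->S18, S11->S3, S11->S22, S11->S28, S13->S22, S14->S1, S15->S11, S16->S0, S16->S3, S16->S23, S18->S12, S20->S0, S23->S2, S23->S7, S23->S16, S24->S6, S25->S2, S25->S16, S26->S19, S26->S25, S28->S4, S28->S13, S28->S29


BFS from S0:
  layer 0: {S0}
  layer 1: {S1, S2, S23}
  layer 2: {S7, S16}
  layer 3: {S3, S4}
  layer 4: {S8}
Reachable set: {S0, S1, S2, S3, S4, S7, S8, S16, S23}
Count = 9

9


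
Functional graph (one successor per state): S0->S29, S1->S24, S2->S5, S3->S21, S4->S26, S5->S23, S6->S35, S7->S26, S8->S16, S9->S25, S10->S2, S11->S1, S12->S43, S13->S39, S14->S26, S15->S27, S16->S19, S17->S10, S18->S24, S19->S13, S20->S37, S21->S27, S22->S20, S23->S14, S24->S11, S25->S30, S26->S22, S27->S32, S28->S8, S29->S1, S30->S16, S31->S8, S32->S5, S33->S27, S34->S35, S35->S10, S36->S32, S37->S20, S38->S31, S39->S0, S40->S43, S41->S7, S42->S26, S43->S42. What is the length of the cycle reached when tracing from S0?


Trace from S0 until a state repeats:
  S0 -> S29 -> S1 -> S24 -> S11 -> S1
S1 first seen at step 2, revisited at step 5.
Cycle length = 5 - 2 = 3

3


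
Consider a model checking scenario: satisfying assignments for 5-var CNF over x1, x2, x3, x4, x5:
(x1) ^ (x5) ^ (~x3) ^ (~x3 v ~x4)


CNF with 4 clauses over 5 vars (32 assignments).
An assignment satisfies CNF iff every clause has >=1 true literal.
Check each row (bits = x1,x2,x3,x4,x5; clause T/F shown):
  row 0 [00000]: clauses=FFTT -> 0
  row 1 [00001]: clauses=FTTT -> 0
  row 2 [00010]: clauses=FFTT -> 0
  row 3 [00011]: clauses=FTTT -> 0
  row 4 [00100]: clauses=FFFT -> 0
  row 5 [00101]: clauses=FTFT -> 0
  row 6 [00110]: clauses=FFFF -> 0
  row 7 [00111]: clauses=FTFF -> 0
  row 8 [01000]: clauses=FFTT -> 0
  row 9 [01001]: clauses=FTTT -> 0
  row 10 [01010]: clauses=FFTT -> 0
  row 11 [01011]: clauses=FTTT -> 0
  row 12 [01100]: clauses=FFFT -> 0
  row 13 [01101]: clauses=FTFT -> 0
  row 14 [01110]: clauses=FFFF -> 0
  row 15 [01111]: clauses=FTFF -> 0
  row 16 [10000]: clauses=TFTT -> 0
  row 17 [10001]: clauses=TTTT -> 1
  row 18 [10010]: clauses=TFTT -> 0
  row 19 [10011]: clauses=TTTT -> 1
  row 20 [10100]: clauses=TFFT -> 0
  row 21 [10101]: clauses=TTFT -> 0
  row 22 [10110]: clauses=TFFF -> 0
  row 23 [10111]: clauses=TTFF -> 0
  row 24 [11000]: clauses=TFTT -> 0
  row 25 [11001]: clauses=TTTT -> 1
  row 26 [11010]: clauses=TFTT -> 0
  row 27 [11011]: clauses=TTTT -> 1
  row 28 [11100]: clauses=TFFT -> 0
  row 29 [11101]: clauses=TTFT -> 0
  row 30 [11110]: clauses=TFFF -> 0
  row 31 [11111]: clauses=TTFF -> 0
Full result column, 8 rows per line (x1,x2 fixed per line; x3,x4,x5 runs 000..111 left to right):
  rows 0-7 [x1,x2=00]: 00000000  (ones: 0)
  rows 8-15 [x1,x2=01]: 00000000  (ones: 0)
  rows 16-23 [x1,x2=10]: 01010000  (ones: 2)
  rows 24-31 [x1,x2=11]: 01010000  (ones: 2)
Satisfying assignments = 0+0+2+2 = 4

4


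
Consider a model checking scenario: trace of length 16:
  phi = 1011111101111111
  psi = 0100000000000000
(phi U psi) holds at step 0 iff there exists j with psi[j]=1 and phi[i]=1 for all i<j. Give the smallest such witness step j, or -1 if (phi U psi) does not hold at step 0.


(phi U psi) at 0: need smallest j with psi[j]=1 and phi[i]=1 for all i in [0,j).
Scan from step 0:
  step 0: phi=1, psi=0 -> continue
  step 1: psi=1 and phi held for [0,1) -> witness found
Witness step = 1

1


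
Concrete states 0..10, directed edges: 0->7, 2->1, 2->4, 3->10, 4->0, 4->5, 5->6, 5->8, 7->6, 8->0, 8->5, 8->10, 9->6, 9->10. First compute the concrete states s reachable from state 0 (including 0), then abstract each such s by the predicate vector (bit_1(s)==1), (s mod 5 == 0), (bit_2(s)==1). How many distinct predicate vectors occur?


BFS from 0:
Concrete reachable: {0, 6, 7}
Abstract via predicates (bit_1(s)==1), (s mod 5 == 0), (bit_2(s)==1):
  (0,1,0) <- {0}
  (1,0,1) <- {6, 7}
Distinct abstract states = 2

2
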